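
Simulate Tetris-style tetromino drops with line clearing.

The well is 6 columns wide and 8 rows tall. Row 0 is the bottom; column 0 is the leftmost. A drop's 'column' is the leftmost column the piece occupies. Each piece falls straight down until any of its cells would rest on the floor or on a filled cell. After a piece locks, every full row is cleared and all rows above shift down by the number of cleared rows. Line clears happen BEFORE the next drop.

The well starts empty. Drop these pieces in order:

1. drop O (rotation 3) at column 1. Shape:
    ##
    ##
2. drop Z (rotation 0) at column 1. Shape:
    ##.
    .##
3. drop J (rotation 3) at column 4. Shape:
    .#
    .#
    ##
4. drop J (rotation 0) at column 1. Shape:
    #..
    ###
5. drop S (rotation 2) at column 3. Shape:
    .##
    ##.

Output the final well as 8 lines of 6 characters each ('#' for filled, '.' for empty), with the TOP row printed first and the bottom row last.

Drop 1: O rot3 at col 1 lands with bottom-row=0; cleared 0 line(s) (total 0); column heights now [0 2 2 0 0 0], max=2
Drop 2: Z rot0 at col 1 lands with bottom-row=2; cleared 0 line(s) (total 0); column heights now [0 4 4 3 0 0], max=4
Drop 3: J rot3 at col 4 lands with bottom-row=0; cleared 0 line(s) (total 0); column heights now [0 4 4 3 1 3], max=4
Drop 4: J rot0 at col 1 lands with bottom-row=4; cleared 0 line(s) (total 0); column heights now [0 6 5 5 1 3], max=6
Drop 5: S rot2 at col 3 lands with bottom-row=5; cleared 0 line(s) (total 0); column heights now [0 6 5 6 7 7], max=7

Answer: ......
....##
.#.##.
.###..
.##...
..##.#
.##..#
.##.##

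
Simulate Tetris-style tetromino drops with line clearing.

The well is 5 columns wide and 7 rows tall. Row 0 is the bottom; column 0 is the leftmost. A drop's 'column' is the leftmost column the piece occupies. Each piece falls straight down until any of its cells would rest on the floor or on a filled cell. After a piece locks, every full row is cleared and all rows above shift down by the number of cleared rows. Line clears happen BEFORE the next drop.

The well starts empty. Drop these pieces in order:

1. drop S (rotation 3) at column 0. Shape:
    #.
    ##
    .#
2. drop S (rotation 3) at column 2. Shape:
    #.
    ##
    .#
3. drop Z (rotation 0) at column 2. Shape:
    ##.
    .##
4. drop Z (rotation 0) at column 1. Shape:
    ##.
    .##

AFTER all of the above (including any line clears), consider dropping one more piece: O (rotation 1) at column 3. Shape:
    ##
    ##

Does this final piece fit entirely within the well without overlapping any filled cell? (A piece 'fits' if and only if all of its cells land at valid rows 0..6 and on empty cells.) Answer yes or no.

Answer: yes

Derivation:
Drop 1: S rot3 at col 0 lands with bottom-row=0; cleared 0 line(s) (total 0); column heights now [3 2 0 0 0], max=3
Drop 2: S rot3 at col 2 lands with bottom-row=0; cleared 0 line(s) (total 0); column heights now [3 2 3 2 0], max=3
Drop 3: Z rot0 at col 2 lands with bottom-row=2; cleared 0 line(s) (total 0); column heights now [3 2 4 4 3], max=4
Drop 4: Z rot0 at col 1 lands with bottom-row=4; cleared 0 line(s) (total 0); column heights now [3 6 6 5 3], max=6
Test piece O rot1 at col 3 (width 2): heights before test = [3 6 6 5 3]; fits = True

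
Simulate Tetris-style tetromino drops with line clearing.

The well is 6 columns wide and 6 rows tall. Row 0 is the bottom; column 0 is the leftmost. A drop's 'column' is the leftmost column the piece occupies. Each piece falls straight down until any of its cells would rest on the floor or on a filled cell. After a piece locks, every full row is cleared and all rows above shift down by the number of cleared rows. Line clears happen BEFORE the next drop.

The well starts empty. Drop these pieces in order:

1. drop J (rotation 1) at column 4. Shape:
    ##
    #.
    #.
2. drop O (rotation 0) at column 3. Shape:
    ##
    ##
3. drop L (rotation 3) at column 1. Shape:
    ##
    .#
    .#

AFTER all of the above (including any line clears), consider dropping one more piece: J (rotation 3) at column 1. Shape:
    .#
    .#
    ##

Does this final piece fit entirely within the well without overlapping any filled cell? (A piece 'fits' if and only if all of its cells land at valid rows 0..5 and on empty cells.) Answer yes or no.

Answer: yes

Derivation:
Drop 1: J rot1 at col 4 lands with bottom-row=0; cleared 0 line(s) (total 0); column heights now [0 0 0 0 3 3], max=3
Drop 2: O rot0 at col 3 lands with bottom-row=3; cleared 0 line(s) (total 0); column heights now [0 0 0 5 5 3], max=5
Drop 3: L rot3 at col 1 lands with bottom-row=0; cleared 0 line(s) (total 0); column heights now [0 3 3 5 5 3], max=5
Test piece J rot3 at col 1 (width 2): heights before test = [0 3 3 5 5 3]; fits = True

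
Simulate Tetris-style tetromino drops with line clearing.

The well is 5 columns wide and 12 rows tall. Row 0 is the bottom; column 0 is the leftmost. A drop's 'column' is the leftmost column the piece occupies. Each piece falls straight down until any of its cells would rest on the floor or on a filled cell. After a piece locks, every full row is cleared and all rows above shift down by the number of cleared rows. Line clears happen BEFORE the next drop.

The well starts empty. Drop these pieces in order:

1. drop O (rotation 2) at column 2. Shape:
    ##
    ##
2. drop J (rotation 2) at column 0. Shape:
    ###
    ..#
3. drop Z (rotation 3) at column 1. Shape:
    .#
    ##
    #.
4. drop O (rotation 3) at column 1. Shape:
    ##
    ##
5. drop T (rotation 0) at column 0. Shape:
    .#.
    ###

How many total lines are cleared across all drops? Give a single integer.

Drop 1: O rot2 at col 2 lands with bottom-row=0; cleared 0 line(s) (total 0); column heights now [0 0 2 2 0], max=2
Drop 2: J rot2 at col 0 lands with bottom-row=2; cleared 0 line(s) (total 0); column heights now [4 4 4 2 0], max=4
Drop 3: Z rot3 at col 1 lands with bottom-row=4; cleared 0 line(s) (total 0); column heights now [4 6 7 2 0], max=7
Drop 4: O rot3 at col 1 lands with bottom-row=7; cleared 0 line(s) (total 0); column heights now [4 9 9 2 0], max=9
Drop 5: T rot0 at col 0 lands with bottom-row=9; cleared 0 line(s) (total 0); column heights now [10 11 10 2 0], max=11

Answer: 0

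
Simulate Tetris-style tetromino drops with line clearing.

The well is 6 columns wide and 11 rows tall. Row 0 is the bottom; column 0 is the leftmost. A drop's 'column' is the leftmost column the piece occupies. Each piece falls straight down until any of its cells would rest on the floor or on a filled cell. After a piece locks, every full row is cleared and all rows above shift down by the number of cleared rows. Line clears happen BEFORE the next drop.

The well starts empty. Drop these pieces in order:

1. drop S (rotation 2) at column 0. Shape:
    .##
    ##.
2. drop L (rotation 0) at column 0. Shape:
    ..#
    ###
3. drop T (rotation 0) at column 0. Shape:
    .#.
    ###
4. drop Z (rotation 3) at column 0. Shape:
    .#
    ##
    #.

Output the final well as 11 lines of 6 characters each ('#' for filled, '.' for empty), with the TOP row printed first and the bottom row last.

Answer: ......
......
......
.#....
##....
##....
###...
..#...
###...
.##...
##....

Derivation:
Drop 1: S rot2 at col 0 lands with bottom-row=0; cleared 0 line(s) (total 0); column heights now [1 2 2 0 0 0], max=2
Drop 2: L rot0 at col 0 lands with bottom-row=2; cleared 0 line(s) (total 0); column heights now [3 3 4 0 0 0], max=4
Drop 3: T rot0 at col 0 lands with bottom-row=4; cleared 0 line(s) (total 0); column heights now [5 6 5 0 0 0], max=6
Drop 4: Z rot3 at col 0 lands with bottom-row=5; cleared 0 line(s) (total 0); column heights now [7 8 5 0 0 0], max=8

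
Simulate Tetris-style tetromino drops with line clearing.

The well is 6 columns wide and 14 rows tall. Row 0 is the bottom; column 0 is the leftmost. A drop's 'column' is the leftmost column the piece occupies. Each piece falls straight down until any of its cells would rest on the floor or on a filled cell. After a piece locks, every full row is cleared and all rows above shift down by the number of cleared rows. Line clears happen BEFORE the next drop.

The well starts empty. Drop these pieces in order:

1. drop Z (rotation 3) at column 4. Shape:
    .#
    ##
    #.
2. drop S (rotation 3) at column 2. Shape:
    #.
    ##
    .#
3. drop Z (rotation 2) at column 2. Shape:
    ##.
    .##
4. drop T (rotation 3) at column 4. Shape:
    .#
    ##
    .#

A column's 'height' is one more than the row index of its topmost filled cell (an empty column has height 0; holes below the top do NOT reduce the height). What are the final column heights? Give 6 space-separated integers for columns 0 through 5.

Drop 1: Z rot3 at col 4 lands with bottom-row=0; cleared 0 line(s) (total 0); column heights now [0 0 0 0 2 3], max=3
Drop 2: S rot3 at col 2 lands with bottom-row=0; cleared 0 line(s) (total 0); column heights now [0 0 3 2 2 3], max=3
Drop 3: Z rot2 at col 2 lands with bottom-row=2; cleared 0 line(s) (total 0); column heights now [0 0 4 4 3 3], max=4
Drop 4: T rot3 at col 4 lands with bottom-row=3; cleared 0 line(s) (total 0); column heights now [0 0 4 4 5 6], max=6

Answer: 0 0 4 4 5 6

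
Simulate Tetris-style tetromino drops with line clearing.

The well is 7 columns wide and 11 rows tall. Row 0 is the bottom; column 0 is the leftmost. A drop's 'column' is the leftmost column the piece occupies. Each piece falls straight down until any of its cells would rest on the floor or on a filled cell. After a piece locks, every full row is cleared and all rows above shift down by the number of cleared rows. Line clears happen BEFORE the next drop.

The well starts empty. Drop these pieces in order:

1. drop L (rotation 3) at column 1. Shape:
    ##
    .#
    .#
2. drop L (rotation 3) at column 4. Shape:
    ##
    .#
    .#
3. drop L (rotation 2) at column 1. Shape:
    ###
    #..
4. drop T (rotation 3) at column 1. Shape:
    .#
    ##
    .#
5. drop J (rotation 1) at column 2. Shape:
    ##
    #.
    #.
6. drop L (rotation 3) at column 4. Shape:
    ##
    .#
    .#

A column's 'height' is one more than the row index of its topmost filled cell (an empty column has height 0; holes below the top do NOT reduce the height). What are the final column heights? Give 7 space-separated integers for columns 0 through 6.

Drop 1: L rot3 at col 1 lands with bottom-row=0; cleared 0 line(s) (total 0); column heights now [0 3 3 0 0 0 0], max=3
Drop 2: L rot3 at col 4 lands with bottom-row=0; cleared 0 line(s) (total 0); column heights now [0 3 3 0 3 3 0], max=3
Drop 3: L rot2 at col 1 lands with bottom-row=3; cleared 0 line(s) (total 0); column heights now [0 5 5 5 3 3 0], max=5
Drop 4: T rot3 at col 1 lands with bottom-row=5; cleared 0 line(s) (total 0); column heights now [0 7 8 5 3 3 0], max=8
Drop 5: J rot1 at col 2 lands with bottom-row=8; cleared 0 line(s) (total 0); column heights now [0 7 11 11 3 3 0], max=11
Drop 6: L rot3 at col 4 lands with bottom-row=3; cleared 0 line(s) (total 0); column heights now [0 7 11 11 6 6 0], max=11

Answer: 0 7 11 11 6 6 0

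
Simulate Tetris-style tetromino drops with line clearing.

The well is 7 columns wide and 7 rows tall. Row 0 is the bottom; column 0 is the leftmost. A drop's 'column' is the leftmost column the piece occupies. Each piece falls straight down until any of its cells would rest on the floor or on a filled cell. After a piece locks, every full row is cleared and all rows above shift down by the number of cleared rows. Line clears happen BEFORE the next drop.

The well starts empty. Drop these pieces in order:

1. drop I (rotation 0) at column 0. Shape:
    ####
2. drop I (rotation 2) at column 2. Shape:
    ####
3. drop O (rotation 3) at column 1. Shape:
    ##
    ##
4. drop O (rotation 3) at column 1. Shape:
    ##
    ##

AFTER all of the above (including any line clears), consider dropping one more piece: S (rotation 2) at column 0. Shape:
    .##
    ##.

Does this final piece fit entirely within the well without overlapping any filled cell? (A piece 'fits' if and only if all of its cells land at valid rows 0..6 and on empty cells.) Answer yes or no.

Answer: no

Derivation:
Drop 1: I rot0 at col 0 lands with bottom-row=0; cleared 0 line(s) (total 0); column heights now [1 1 1 1 0 0 0], max=1
Drop 2: I rot2 at col 2 lands with bottom-row=1; cleared 0 line(s) (total 0); column heights now [1 1 2 2 2 2 0], max=2
Drop 3: O rot3 at col 1 lands with bottom-row=2; cleared 0 line(s) (total 0); column heights now [1 4 4 2 2 2 0], max=4
Drop 4: O rot3 at col 1 lands with bottom-row=4; cleared 0 line(s) (total 0); column heights now [1 6 6 2 2 2 0], max=6
Test piece S rot2 at col 0 (width 3): heights before test = [1 6 6 2 2 2 0]; fits = False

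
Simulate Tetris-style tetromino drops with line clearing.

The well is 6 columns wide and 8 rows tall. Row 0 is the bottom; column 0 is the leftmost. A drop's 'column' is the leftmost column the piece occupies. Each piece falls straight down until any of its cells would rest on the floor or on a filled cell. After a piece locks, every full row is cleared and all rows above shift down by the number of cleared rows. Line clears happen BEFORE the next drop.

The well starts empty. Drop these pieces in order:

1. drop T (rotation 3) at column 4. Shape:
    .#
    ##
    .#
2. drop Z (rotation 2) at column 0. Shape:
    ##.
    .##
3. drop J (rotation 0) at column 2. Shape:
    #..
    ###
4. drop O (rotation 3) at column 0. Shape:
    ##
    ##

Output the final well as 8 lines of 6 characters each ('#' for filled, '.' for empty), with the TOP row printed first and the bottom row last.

Answer: ......
......
......
......
......
###...
##..##
.##..#

Derivation:
Drop 1: T rot3 at col 4 lands with bottom-row=0; cleared 0 line(s) (total 0); column heights now [0 0 0 0 2 3], max=3
Drop 2: Z rot2 at col 0 lands with bottom-row=0; cleared 0 line(s) (total 0); column heights now [2 2 1 0 2 3], max=3
Drop 3: J rot0 at col 2 lands with bottom-row=2; cleared 0 line(s) (total 0); column heights now [2 2 4 3 3 3], max=4
Drop 4: O rot3 at col 0 lands with bottom-row=2; cleared 1 line(s) (total 1); column heights now [3 3 3 0 2 2], max=3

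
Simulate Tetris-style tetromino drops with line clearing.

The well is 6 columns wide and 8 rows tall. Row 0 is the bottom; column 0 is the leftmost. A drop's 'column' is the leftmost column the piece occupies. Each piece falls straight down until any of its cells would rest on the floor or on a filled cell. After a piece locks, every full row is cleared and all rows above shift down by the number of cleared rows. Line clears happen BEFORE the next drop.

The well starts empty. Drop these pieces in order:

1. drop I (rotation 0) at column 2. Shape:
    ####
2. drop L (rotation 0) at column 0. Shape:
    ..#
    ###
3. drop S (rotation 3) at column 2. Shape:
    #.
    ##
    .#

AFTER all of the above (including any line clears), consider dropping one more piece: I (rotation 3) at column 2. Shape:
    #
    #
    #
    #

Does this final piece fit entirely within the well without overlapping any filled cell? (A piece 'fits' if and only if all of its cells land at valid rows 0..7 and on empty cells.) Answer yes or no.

Answer: no

Derivation:
Drop 1: I rot0 at col 2 lands with bottom-row=0; cleared 0 line(s) (total 0); column heights now [0 0 1 1 1 1], max=1
Drop 2: L rot0 at col 0 lands with bottom-row=1; cleared 0 line(s) (total 0); column heights now [2 2 3 1 1 1], max=3
Drop 3: S rot3 at col 2 lands with bottom-row=2; cleared 0 line(s) (total 0); column heights now [2 2 5 4 1 1], max=5
Test piece I rot3 at col 2 (width 1): heights before test = [2 2 5 4 1 1]; fits = False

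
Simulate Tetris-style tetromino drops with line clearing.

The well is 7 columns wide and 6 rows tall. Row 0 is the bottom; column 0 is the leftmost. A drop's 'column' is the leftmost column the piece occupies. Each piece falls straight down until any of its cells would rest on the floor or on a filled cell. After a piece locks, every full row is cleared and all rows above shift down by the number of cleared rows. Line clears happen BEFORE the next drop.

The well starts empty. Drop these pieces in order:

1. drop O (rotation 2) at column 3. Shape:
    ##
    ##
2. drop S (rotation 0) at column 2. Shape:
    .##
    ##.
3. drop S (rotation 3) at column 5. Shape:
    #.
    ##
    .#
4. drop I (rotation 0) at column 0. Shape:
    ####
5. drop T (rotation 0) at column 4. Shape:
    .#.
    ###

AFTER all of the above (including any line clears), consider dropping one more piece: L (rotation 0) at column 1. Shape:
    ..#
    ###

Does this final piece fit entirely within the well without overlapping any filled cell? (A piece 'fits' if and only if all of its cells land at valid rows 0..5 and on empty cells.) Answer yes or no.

Drop 1: O rot2 at col 3 lands with bottom-row=0; cleared 0 line(s) (total 0); column heights now [0 0 0 2 2 0 0], max=2
Drop 2: S rot0 at col 2 lands with bottom-row=2; cleared 0 line(s) (total 0); column heights now [0 0 3 4 4 0 0], max=4
Drop 3: S rot3 at col 5 lands with bottom-row=0; cleared 0 line(s) (total 0); column heights now [0 0 3 4 4 3 2], max=4
Drop 4: I rot0 at col 0 lands with bottom-row=4; cleared 0 line(s) (total 0); column heights now [5 5 5 5 4 3 2], max=5
Drop 5: T rot0 at col 4 lands with bottom-row=4; cleared 1 line(s) (total 1); column heights now [0 0 3 4 4 5 2], max=5
Test piece L rot0 at col 1 (width 3): heights before test = [0 0 3 4 4 5 2]; fits = True

Answer: yes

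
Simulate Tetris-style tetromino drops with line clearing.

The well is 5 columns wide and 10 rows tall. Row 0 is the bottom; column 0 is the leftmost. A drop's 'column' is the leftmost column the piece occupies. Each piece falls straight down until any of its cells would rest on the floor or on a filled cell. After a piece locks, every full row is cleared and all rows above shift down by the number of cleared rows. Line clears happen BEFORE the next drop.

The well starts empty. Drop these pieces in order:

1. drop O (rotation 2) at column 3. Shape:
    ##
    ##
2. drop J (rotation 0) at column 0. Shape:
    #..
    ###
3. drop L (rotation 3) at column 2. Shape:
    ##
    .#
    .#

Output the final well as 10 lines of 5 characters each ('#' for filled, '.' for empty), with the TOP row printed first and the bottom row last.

Answer: .....
.....
.....
.....
.....
.....
..##.
...#.
...#.
#..##

Derivation:
Drop 1: O rot2 at col 3 lands with bottom-row=0; cleared 0 line(s) (total 0); column heights now [0 0 0 2 2], max=2
Drop 2: J rot0 at col 0 lands with bottom-row=0; cleared 1 line(s) (total 1); column heights now [1 0 0 1 1], max=1
Drop 3: L rot3 at col 2 lands with bottom-row=1; cleared 0 line(s) (total 1); column heights now [1 0 4 4 1], max=4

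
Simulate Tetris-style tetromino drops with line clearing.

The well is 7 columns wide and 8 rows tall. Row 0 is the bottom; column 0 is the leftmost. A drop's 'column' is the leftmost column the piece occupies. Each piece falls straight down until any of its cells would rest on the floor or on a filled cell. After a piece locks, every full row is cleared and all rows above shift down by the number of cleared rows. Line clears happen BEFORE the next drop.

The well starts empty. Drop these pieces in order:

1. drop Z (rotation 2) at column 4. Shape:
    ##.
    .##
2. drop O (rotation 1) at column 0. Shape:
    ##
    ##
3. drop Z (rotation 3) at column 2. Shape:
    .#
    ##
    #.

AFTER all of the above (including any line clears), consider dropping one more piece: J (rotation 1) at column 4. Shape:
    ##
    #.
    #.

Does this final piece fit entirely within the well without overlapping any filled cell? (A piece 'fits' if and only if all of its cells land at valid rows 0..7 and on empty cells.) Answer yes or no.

Drop 1: Z rot2 at col 4 lands with bottom-row=0; cleared 0 line(s) (total 0); column heights now [0 0 0 0 2 2 1], max=2
Drop 2: O rot1 at col 0 lands with bottom-row=0; cleared 0 line(s) (total 0); column heights now [2 2 0 0 2 2 1], max=2
Drop 3: Z rot3 at col 2 lands with bottom-row=0; cleared 0 line(s) (total 0); column heights now [2 2 2 3 2 2 1], max=3
Test piece J rot1 at col 4 (width 2): heights before test = [2 2 2 3 2 2 1]; fits = True

Answer: yes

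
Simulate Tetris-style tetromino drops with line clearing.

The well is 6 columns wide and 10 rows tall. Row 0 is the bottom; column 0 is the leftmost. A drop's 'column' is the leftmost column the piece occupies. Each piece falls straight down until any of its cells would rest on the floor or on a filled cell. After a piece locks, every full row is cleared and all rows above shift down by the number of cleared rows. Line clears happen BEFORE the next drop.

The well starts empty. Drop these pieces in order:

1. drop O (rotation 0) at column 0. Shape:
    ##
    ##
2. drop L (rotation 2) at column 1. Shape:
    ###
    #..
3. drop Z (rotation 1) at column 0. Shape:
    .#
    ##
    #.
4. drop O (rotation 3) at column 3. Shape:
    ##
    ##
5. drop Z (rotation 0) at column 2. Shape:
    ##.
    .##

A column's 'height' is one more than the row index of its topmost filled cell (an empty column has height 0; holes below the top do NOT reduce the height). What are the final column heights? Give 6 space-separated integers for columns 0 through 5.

Answer: 5 6 8 8 7 0

Derivation:
Drop 1: O rot0 at col 0 lands with bottom-row=0; cleared 0 line(s) (total 0); column heights now [2 2 0 0 0 0], max=2
Drop 2: L rot2 at col 1 lands with bottom-row=2; cleared 0 line(s) (total 0); column heights now [2 4 4 4 0 0], max=4
Drop 3: Z rot1 at col 0 lands with bottom-row=3; cleared 0 line(s) (total 0); column heights now [5 6 4 4 0 0], max=6
Drop 4: O rot3 at col 3 lands with bottom-row=4; cleared 0 line(s) (total 0); column heights now [5 6 4 6 6 0], max=6
Drop 5: Z rot0 at col 2 lands with bottom-row=6; cleared 0 line(s) (total 0); column heights now [5 6 8 8 7 0], max=8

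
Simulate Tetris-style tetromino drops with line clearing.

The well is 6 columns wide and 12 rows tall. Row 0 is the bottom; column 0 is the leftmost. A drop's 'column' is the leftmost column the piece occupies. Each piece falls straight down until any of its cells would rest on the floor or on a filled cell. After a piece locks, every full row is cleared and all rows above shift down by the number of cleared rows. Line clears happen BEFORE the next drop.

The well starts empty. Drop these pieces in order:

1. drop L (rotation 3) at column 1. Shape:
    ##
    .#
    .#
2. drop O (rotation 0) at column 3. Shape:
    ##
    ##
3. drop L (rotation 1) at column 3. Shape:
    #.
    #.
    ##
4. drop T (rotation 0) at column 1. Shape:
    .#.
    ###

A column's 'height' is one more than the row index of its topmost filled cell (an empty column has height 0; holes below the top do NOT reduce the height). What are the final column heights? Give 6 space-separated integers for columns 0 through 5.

Answer: 0 6 7 6 3 0

Derivation:
Drop 1: L rot3 at col 1 lands with bottom-row=0; cleared 0 line(s) (total 0); column heights now [0 3 3 0 0 0], max=3
Drop 2: O rot0 at col 3 lands with bottom-row=0; cleared 0 line(s) (total 0); column heights now [0 3 3 2 2 0], max=3
Drop 3: L rot1 at col 3 lands with bottom-row=2; cleared 0 line(s) (total 0); column heights now [0 3 3 5 3 0], max=5
Drop 4: T rot0 at col 1 lands with bottom-row=5; cleared 0 line(s) (total 0); column heights now [0 6 7 6 3 0], max=7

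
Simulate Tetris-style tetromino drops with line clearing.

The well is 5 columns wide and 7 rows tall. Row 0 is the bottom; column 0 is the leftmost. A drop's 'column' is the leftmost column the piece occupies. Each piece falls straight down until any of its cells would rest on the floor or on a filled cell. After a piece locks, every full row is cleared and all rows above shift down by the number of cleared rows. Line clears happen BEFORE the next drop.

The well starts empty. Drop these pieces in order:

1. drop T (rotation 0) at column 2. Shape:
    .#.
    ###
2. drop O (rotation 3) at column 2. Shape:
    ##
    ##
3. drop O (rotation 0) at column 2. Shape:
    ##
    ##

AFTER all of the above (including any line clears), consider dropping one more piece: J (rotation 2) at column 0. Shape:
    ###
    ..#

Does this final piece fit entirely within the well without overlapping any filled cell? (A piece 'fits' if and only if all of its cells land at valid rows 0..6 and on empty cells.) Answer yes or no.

Answer: no

Derivation:
Drop 1: T rot0 at col 2 lands with bottom-row=0; cleared 0 line(s) (total 0); column heights now [0 0 1 2 1], max=2
Drop 2: O rot3 at col 2 lands with bottom-row=2; cleared 0 line(s) (total 0); column heights now [0 0 4 4 1], max=4
Drop 3: O rot0 at col 2 lands with bottom-row=4; cleared 0 line(s) (total 0); column heights now [0 0 6 6 1], max=6
Test piece J rot2 at col 0 (width 3): heights before test = [0 0 6 6 1]; fits = False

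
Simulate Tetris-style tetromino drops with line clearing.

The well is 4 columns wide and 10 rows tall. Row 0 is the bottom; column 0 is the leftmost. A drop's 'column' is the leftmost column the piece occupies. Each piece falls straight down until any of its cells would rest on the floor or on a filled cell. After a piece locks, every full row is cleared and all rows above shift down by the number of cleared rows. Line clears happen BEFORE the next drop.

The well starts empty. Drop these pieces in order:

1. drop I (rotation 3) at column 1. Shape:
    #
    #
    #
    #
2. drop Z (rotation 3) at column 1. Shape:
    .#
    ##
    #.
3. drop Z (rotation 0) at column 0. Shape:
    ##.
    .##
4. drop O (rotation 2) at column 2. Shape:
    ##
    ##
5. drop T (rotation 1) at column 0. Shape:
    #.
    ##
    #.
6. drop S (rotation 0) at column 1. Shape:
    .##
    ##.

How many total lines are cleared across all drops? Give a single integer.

Drop 1: I rot3 at col 1 lands with bottom-row=0; cleared 0 line(s) (total 0); column heights now [0 4 0 0], max=4
Drop 2: Z rot3 at col 1 lands with bottom-row=4; cleared 0 line(s) (total 0); column heights now [0 6 7 0], max=7
Drop 3: Z rot0 at col 0 lands with bottom-row=7; cleared 0 line(s) (total 0); column heights now [9 9 8 0], max=9
Drop 4: O rot2 at col 2 lands with bottom-row=8; cleared 1 line(s) (total 1); column heights now [0 8 9 9], max=9
Drop 5: T rot1 at col 0 lands with bottom-row=7; cleared 1 line(s) (total 2); column heights now [9 8 8 0], max=9
Drop 6: S rot0 at col 1 lands with bottom-row=8; cleared 0 line(s) (total 2); column heights now [9 9 10 10], max=10

Answer: 2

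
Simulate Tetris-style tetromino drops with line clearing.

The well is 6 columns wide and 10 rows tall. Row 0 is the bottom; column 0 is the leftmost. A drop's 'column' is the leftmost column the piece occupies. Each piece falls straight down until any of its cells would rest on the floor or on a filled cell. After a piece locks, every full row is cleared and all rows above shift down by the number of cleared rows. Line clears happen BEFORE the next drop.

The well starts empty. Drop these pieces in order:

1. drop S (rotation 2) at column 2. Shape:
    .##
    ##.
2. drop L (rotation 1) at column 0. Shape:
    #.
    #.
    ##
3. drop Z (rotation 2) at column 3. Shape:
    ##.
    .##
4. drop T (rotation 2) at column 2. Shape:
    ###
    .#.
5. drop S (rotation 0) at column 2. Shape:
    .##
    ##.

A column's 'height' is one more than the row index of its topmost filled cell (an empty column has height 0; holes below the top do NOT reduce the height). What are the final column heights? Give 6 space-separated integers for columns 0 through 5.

Answer: 3 1 7 8 8 3

Derivation:
Drop 1: S rot2 at col 2 lands with bottom-row=0; cleared 0 line(s) (total 0); column heights now [0 0 1 2 2 0], max=2
Drop 2: L rot1 at col 0 lands with bottom-row=0; cleared 0 line(s) (total 0); column heights now [3 1 1 2 2 0], max=3
Drop 3: Z rot2 at col 3 lands with bottom-row=2; cleared 0 line(s) (total 0); column heights now [3 1 1 4 4 3], max=4
Drop 4: T rot2 at col 2 lands with bottom-row=4; cleared 0 line(s) (total 0); column heights now [3 1 6 6 6 3], max=6
Drop 5: S rot0 at col 2 lands with bottom-row=6; cleared 0 line(s) (total 0); column heights now [3 1 7 8 8 3], max=8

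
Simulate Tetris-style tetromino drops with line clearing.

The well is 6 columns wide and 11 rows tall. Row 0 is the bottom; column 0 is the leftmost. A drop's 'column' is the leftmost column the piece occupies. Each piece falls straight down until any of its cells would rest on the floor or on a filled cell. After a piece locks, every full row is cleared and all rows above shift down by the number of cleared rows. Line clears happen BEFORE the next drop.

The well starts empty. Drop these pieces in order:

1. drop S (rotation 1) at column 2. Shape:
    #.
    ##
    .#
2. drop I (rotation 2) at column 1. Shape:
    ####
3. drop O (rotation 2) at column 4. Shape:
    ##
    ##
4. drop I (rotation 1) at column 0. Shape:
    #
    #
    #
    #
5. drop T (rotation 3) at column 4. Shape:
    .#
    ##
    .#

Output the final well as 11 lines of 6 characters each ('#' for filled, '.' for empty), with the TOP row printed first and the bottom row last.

Answer: ......
......
.....#
....##
.....#
....##
....##
#####.
#.#...
#.##..
#..#..

Derivation:
Drop 1: S rot1 at col 2 lands with bottom-row=0; cleared 0 line(s) (total 0); column heights now [0 0 3 2 0 0], max=3
Drop 2: I rot2 at col 1 lands with bottom-row=3; cleared 0 line(s) (total 0); column heights now [0 4 4 4 4 0], max=4
Drop 3: O rot2 at col 4 lands with bottom-row=4; cleared 0 line(s) (total 0); column heights now [0 4 4 4 6 6], max=6
Drop 4: I rot1 at col 0 lands with bottom-row=0; cleared 0 line(s) (total 0); column heights now [4 4 4 4 6 6], max=6
Drop 5: T rot3 at col 4 lands with bottom-row=6; cleared 0 line(s) (total 0); column heights now [4 4 4 4 8 9], max=9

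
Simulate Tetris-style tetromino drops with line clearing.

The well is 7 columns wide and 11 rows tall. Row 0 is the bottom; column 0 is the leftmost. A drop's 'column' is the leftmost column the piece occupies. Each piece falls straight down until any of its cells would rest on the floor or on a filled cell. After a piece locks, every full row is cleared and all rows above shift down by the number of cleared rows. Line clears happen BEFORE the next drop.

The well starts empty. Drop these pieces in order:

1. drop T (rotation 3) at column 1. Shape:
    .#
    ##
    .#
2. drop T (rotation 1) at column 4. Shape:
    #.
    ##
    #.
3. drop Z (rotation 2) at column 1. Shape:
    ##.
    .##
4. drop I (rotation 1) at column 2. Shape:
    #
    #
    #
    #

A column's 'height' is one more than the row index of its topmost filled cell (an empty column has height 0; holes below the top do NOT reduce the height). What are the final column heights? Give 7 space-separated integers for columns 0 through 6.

Answer: 0 5 9 4 3 2 0

Derivation:
Drop 1: T rot3 at col 1 lands with bottom-row=0; cleared 0 line(s) (total 0); column heights now [0 2 3 0 0 0 0], max=3
Drop 2: T rot1 at col 4 lands with bottom-row=0; cleared 0 line(s) (total 0); column heights now [0 2 3 0 3 2 0], max=3
Drop 3: Z rot2 at col 1 lands with bottom-row=3; cleared 0 line(s) (total 0); column heights now [0 5 5 4 3 2 0], max=5
Drop 4: I rot1 at col 2 lands with bottom-row=5; cleared 0 line(s) (total 0); column heights now [0 5 9 4 3 2 0], max=9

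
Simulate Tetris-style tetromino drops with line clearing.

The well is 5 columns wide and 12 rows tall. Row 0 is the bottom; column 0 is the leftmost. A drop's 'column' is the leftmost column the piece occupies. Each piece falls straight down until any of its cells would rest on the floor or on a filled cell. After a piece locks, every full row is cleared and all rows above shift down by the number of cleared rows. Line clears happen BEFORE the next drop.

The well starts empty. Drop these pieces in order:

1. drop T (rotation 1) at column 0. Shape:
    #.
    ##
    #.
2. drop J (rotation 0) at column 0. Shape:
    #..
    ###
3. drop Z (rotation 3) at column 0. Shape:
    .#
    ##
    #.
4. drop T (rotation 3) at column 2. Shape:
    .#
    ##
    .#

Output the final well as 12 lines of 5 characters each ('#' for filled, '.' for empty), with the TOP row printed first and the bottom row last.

Drop 1: T rot1 at col 0 lands with bottom-row=0; cleared 0 line(s) (total 0); column heights now [3 2 0 0 0], max=3
Drop 2: J rot0 at col 0 lands with bottom-row=3; cleared 0 line(s) (total 0); column heights now [5 4 4 0 0], max=5
Drop 3: Z rot3 at col 0 lands with bottom-row=5; cleared 0 line(s) (total 0); column heights now [7 8 4 0 0], max=8
Drop 4: T rot3 at col 2 lands with bottom-row=3; cleared 0 line(s) (total 0); column heights now [7 8 5 6 0], max=8

Answer: .....
.....
.....
.....
.#...
##...
#..#.
#.##.
####.
#....
##...
#....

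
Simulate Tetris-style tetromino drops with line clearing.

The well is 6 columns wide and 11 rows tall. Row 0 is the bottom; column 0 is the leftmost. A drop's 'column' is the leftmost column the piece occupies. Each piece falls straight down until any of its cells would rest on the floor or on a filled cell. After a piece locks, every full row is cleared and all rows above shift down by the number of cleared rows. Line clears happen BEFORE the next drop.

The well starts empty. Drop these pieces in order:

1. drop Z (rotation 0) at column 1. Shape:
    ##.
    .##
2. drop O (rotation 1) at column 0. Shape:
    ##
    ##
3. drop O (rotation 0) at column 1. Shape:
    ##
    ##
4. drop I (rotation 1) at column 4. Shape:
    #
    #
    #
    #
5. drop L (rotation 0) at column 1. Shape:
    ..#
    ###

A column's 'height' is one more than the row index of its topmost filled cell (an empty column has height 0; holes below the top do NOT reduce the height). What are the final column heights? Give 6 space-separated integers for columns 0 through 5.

Drop 1: Z rot0 at col 1 lands with bottom-row=0; cleared 0 line(s) (total 0); column heights now [0 2 2 1 0 0], max=2
Drop 2: O rot1 at col 0 lands with bottom-row=2; cleared 0 line(s) (total 0); column heights now [4 4 2 1 0 0], max=4
Drop 3: O rot0 at col 1 lands with bottom-row=4; cleared 0 line(s) (total 0); column heights now [4 6 6 1 0 0], max=6
Drop 4: I rot1 at col 4 lands with bottom-row=0; cleared 0 line(s) (total 0); column heights now [4 6 6 1 4 0], max=6
Drop 5: L rot0 at col 1 lands with bottom-row=6; cleared 0 line(s) (total 0); column heights now [4 7 7 8 4 0], max=8

Answer: 4 7 7 8 4 0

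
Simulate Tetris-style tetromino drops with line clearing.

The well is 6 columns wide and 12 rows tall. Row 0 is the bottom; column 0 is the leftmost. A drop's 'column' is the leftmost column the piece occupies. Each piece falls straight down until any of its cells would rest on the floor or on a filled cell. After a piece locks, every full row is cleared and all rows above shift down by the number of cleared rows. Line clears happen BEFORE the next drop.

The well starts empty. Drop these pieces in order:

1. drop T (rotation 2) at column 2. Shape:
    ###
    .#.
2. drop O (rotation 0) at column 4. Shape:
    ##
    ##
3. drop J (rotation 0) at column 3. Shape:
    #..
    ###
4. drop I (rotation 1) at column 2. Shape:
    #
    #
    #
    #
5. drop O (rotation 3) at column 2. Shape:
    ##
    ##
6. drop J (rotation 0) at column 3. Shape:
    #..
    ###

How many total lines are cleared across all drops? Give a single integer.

Answer: 0

Derivation:
Drop 1: T rot2 at col 2 lands with bottom-row=0; cleared 0 line(s) (total 0); column heights now [0 0 2 2 2 0], max=2
Drop 2: O rot0 at col 4 lands with bottom-row=2; cleared 0 line(s) (total 0); column heights now [0 0 2 2 4 4], max=4
Drop 3: J rot0 at col 3 lands with bottom-row=4; cleared 0 line(s) (total 0); column heights now [0 0 2 6 5 5], max=6
Drop 4: I rot1 at col 2 lands with bottom-row=2; cleared 0 line(s) (total 0); column heights now [0 0 6 6 5 5], max=6
Drop 5: O rot3 at col 2 lands with bottom-row=6; cleared 0 line(s) (total 0); column heights now [0 0 8 8 5 5], max=8
Drop 6: J rot0 at col 3 lands with bottom-row=8; cleared 0 line(s) (total 0); column heights now [0 0 8 10 9 9], max=10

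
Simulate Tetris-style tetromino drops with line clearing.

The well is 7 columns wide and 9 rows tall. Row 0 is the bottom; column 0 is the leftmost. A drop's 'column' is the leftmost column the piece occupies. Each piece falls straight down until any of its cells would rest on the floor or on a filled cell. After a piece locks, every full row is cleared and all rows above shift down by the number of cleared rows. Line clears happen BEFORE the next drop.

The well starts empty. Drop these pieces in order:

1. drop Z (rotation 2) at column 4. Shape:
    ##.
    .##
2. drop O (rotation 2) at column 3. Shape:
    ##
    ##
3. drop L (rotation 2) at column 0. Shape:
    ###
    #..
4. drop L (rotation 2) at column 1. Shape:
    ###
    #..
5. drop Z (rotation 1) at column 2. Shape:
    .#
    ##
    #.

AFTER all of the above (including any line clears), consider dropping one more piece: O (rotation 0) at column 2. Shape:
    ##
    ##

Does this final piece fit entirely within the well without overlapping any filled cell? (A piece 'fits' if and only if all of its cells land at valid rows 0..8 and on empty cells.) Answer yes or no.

Answer: no

Derivation:
Drop 1: Z rot2 at col 4 lands with bottom-row=0; cleared 0 line(s) (total 0); column heights now [0 0 0 0 2 2 1], max=2
Drop 2: O rot2 at col 3 lands with bottom-row=2; cleared 0 line(s) (total 0); column heights now [0 0 0 4 4 2 1], max=4
Drop 3: L rot2 at col 0 lands with bottom-row=0; cleared 0 line(s) (total 0); column heights now [2 2 2 4 4 2 1], max=4
Drop 4: L rot2 at col 1 lands with bottom-row=3; cleared 0 line(s) (total 0); column heights now [2 5 5 5 4 2 1], max=5
Drop 5: Z rot1 at col 2 lands with bottom-row=5; cleared 0 line(s) (total 0); column heights now [2 5 7 8 4 2 1], max=8
Test piece O rot0 at col 2 (width 2): heights before test = [2 5 7 8 4 2 1]; fits = False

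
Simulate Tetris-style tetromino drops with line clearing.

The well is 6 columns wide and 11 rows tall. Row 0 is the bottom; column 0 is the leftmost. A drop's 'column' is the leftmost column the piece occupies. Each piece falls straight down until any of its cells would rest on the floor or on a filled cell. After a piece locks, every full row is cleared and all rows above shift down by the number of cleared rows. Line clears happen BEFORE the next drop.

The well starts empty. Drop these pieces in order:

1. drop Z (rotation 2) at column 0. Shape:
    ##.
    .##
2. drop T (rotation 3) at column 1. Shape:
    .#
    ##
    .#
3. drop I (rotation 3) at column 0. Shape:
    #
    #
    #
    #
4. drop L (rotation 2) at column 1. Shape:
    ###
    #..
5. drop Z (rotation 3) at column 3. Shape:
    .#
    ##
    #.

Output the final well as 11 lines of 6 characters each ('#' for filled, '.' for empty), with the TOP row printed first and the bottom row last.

Answer: ......
......
......
....#.
...##.
#..#..
####..
###...
###...
###...
.##...

Derivation:
Drop 1: Z rot2 at col 0 lands with bottom-row=0; cleared 0 line(s) (total 0); column heights now [2 2 1 0 0 0], max=2
Drop 2: T rot3 at col 1 lands with bottom-row=1; cleared 0 line(s) (total 0); column heights now [2 3 4 0 0 0], max=4
Drop 3: I rot3 at col 0 lands with bottom-row=2; cleared 0 line(s) (total 0); column heights now [6 3 4 0 0 0], max=6
Drop 4: L rot2 at col 1 lands with bottom-row=3; cleared 0 line(s) (total 0); column heights now [6 5 5 5 0 0], max=6
Drop 5: Z rot3 at col 3 lands with bottom-row=5; cleared 0 line(s) (total 0); column heights now [6 5 5 7 8 0], max=8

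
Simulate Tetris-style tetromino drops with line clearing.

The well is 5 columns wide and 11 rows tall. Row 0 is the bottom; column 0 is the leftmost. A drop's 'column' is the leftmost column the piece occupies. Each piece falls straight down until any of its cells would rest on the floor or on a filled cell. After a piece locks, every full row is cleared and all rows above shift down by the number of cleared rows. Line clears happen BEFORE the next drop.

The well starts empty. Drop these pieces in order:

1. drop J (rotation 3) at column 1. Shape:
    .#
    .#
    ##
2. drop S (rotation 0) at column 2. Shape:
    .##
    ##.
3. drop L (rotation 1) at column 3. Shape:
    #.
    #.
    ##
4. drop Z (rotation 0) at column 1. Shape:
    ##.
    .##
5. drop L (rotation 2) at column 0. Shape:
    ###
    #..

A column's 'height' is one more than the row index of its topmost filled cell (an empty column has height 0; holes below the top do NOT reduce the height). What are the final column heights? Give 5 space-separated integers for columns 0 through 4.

Drop 1: J rot3 at col 1 lands with bottom-row=0; cleared 0 line(s) (total 0); column heights now [0 1 3 0 0], max=3
Drop 2: S rot0 at col 2 lands with bottom-row=3; cleared 0 line(s) (total 0); column heights now [0 1 4 5 5], max=5
Drop 3: L rot1 at col 3 lands with bottom-row=5; cleared 0 line(s) (total 0); column heights now [0 1 4 8 6], max=8
Drop 4: Z rot0 at col 1 lands with bottom-row=8; cleared 0 line(s) (total 0); column heights now [0 10 10 9 6], max=10
Drop 5: L rot2 at col 0 lands with bottom-row=9; cleared 0 line(s) (total 0); column heights now [11 11 11 9 6], max=11

Answer: 11 11 11 9 6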